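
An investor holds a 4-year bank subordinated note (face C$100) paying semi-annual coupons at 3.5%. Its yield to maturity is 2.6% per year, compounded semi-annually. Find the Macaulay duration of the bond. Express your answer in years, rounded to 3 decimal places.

3.772 years

Periodic yield y = 0.013. Discount each cash flow and weight by its period:
  t   CF        PV=CF/(1+0.013)^t    t·PV
  1         1.75         1.7275         1.7275
  2         1.75         1.7054         3.4107
  3         1.75         1.6835         5.0505
  4         1.75         1.6619         6.6475
  5         1.75         1.6406         8.2028
  6         1.75         1.6195         9.7170
  7         1.75         1.5987        11.1910
  8       101.75        91.7612       734.0892
  Σ                    103.3982       780.0363
Price P = Σ PV = 103.3982.
Macaulay duration = Σ(t·PV) / P = 780.0363 / 103.3982 = 7.54400 half-year periods.
In years: 7.54400 / 2 = 3.77200 years.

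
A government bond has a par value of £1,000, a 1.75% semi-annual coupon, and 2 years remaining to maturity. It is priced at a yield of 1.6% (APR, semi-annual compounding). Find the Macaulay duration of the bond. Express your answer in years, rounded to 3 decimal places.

1.974 years

Periodic yield y = 0.008. Discount each cash flow and weight by its period:
  t   CF        PV=CF/(1+0.008)^t    t·PV
  1         8.75         8.6806         8.6806
  2         8.75         8.6117        17.2233
  3         8.75         8.5433        25.6299
  4     1,008.75       977.1054     3,908.4217
  Σ                  1,002.9409     3,959.9555
Price P = Σ PV = 1,002.9409.
Macaulay duration = Σ(t·PV) / P = 3,959.9555 / 1,002.9409 = 3.94834 half-year periods.
In years: 3.94834 / 2 = 1.97417 years.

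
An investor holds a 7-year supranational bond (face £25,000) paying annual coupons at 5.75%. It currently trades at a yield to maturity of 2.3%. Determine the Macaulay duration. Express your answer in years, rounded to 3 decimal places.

Periodic yield y = 0.023. Discount each cash flow and weight by its year:
  t   CF        PV=CF/(1+0.023)^t    t·PV
  1     1,437.50     1,405.1808     1,405.1808
  2     1,437.50     1,373.5883     2,747.1766
  3     1,437.50     1,342.7061     4,028.1182
  4     1,437.50     1,312.5182     5,250.0726
  5     1,437.50     1,283.0089     6,415.0447
  6     1,437.50     1,254.1632     7,524.9792
  7    26,437.50    22,547.1134   157,829.7937
  Σ                 30,518.2789   185,200.3658
Price P = Σ PV = 30,518.2789.
Macaulay duration = Σ(t·PV) / P = 185,200.3658 / 30,518.2789 = 6.06851 years.

6.069 years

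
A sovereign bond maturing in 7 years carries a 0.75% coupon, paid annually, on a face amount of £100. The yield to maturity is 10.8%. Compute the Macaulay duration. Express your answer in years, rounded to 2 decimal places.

6.77 years

Periodic yield y = 0.108. Discount each cash flow and weight by its year:
  t   CF        PV=CF/(1+0.108)^t    t·PV
  1         0.75         0.6769         0.6769
  2         0.75         0.6109         1.2218
  3         0.75         0.5514         1.6541
  4         0.75         0.4976         1.9905
  5         0.75         0.4491         2.2456
  6         0.75         0.4053         2.4321
  7       100.75        49.1436       344.0050
  Σ                     52.3348       354.2260
Price P = Σ PV = 52.3348.
Macaulay duration = Σ(t·PV) / P = 354.2260 / 52.3348 = 6.76845 years.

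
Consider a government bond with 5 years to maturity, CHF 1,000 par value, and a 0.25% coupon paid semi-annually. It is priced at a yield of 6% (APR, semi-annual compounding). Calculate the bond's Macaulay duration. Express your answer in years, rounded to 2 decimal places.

4.97 years

Periodic yield y = 0.03. Discount each cash flow and weight by its period:
  t   CF        PV=CF/(1+0.03)^t    t·PV
  1         1.25         1.2136         1.2136
  2         1.25         1.1782         2.3565
  3         1.25         1.1439         3.4318
  4         1.25         1.1106         4.4424
  5         1.25         1.0783         5.3913
  6         1.25         1.0469         6.2811
  7         1.25         1.0164         7.1146
  8         1.25         0.9868         7.8941
  9         1.25         0.9580         8.6222
  10    1,001.25       745.0240     7,450.2403
  Σ                    754.7567     7,496.9879
Price P = Σ PV = 754.7567.
Macaulay duration = Σ(t·PV) / P = 7,496.9879 / 754.7567 = 9.93299 half-year periods.
In years: 9.93299 / 2 = 4.96649 years.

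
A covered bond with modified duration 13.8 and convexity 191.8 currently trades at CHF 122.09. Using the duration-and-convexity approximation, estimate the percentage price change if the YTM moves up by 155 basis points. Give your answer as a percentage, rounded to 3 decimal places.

-19.086%

Duration effect: -D_mod·Δy = -13.8 × (+0.0155) = -0.213900
Convexity effect: ½·C·(Δy)² = 0.5 × 191.8 × (0.0155)² = +0.023039975
ΔP/P ≈ -0.213900 + 0.023039975 = -0.190860025
= -19.0860025%.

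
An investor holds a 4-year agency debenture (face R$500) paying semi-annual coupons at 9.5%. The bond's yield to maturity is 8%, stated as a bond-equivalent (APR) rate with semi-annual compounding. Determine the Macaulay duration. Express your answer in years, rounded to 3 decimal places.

3.436 years

Periodic yield y = 0.04. Discount each cash flow and weight by its period:
  t   CF        PV=CF/(1+0.04)^t    t·PV
  1        23.75        22.8365        22.8365
  2        23.75        21.9582        43.9164
  3        23.75        21.1137        63.3410
  4        23.75        20.3016        81.2064
  5        23.75        19.5208        97.6038
  6        23.75        18.7700       112.6198
  7        23.75        18.0480       126.3363
  8       523.75       382.6990     3,061.5920
  Σ                    525.2478     3,609.4523
Price P = Σ PV = 525.2478.
Macaulay duration = Σ(t·PV) / P = 3,609.4523 / 525.2478 = 6.87190 half-year periods.
In years: 6.87190 / 2 = 3.43595 years.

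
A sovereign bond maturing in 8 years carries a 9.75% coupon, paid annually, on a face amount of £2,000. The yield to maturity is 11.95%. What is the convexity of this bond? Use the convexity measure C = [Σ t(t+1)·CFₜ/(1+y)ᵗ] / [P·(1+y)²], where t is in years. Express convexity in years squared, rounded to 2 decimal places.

With y = 0.1195:
  t   CF        PV=CF/(1+0.1195)^t    t·PV        t(t+1)·PV
  1       195.00       174.1849       174.1849         348.3698
  2       195.00       155.5917       311.1834         933.5502
  3       195.00       138.9832       416.9496       1,667.7984
  4       195.00       124.1476       496.5903       2,482.9514
  5       195.00       110.8956       554.4778       3,326.8665
  6       195.00        99.0581       594.3486       4,160.4405
  7       195.00        88.4842       619.3897       4,955.1175
  8     2,195.00       889.6962     7,117.5697      64,058.1272
  Σ                  1,781.0415    10,284.6940      81,933.2215
P = 1,781.0415.
Convexity = Σ t(t+1)·PV / [P·(1+y)²] = 81,933.2215 / (1,781.0415 × 1.253280) = 36.70606.

36.71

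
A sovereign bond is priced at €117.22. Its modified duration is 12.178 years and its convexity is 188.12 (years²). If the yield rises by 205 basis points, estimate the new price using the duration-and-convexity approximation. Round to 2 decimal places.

Duration effect: -D_mod·Δy = -12.178 × (+0.0205) = -0.249649
Convexity effect: ½·C·(Δy)² = 0.5 × 188.12 × (0.0205)² = +0.039528715
ΔP/P ≈ -0.249649 + 0.039528715 = -0.210120285
New price ≈ 117.22 × (1 - 0.210120285) = 92.5897001923.

€92.59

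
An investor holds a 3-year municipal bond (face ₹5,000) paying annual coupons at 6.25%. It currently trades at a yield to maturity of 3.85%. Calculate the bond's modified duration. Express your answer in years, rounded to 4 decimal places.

2.7278 years

Periodic yield y = 0.0385. First find Macaulay duration:
  t   CF        PV=CF/(1+0.0385)^t    t·PV
  1       312.50       300.9148       300.9148
  2       312.50       289.7591       579.5181
  3     5,312.50     4,743.2874    14,229.8622
  Σ                  5,333.9612    15,110.2951
P = 5,333.9612; Macaulay duration = 15,110.2951 / 5,333.9612 = 2.83285 years.
Modified duration = D_Mac / (1 + y) = 2.83285 / 1.0385 = 2.72783 years.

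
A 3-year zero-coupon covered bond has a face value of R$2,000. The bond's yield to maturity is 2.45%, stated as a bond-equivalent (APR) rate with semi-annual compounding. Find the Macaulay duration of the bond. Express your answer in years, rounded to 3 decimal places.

A zero-coupon bond has a single cash flow at maturity, so its Macaulay duration equals its maturity: 3 years.
(Equivalently: 6 semi-annual periods ÷ 2 = 3 years.)

3.000 years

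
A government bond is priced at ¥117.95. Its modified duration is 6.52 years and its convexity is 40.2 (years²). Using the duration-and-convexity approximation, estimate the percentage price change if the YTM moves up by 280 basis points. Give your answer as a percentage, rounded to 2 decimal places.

-16.68%

Duration effect: -D_mod·Δy = -6.52 × (+0.028) = -0.182560
Convexity effect: ½·C·(Δy)² = 0.5 × 40.2 × (0.028)² = +0.0157584
ΔP/P ≈ -0.182560 + 0.0157584 = -0.1668016
= -16.68016%.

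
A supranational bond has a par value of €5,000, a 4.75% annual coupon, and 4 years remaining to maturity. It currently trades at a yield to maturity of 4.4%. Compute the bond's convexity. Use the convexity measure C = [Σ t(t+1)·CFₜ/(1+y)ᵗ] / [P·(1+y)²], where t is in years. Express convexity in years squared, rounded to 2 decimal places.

With y = 0.044:
  t   CF        PV=CF/(1+0.044)^t    t·PV        t(t+1)·PV
  1       237.50       227.4904       227.4904         454.9808
  2       237.50       217.9027       435.8054       1,307.4162
  3       237.50       208.7191       626.1572       2,504.6288
  4     5,237.50     4,408.8167    17,635.2667      88,176.3336
  Σ                  5,062.9289    18,924.7197      92,443.3595
P = 5,062.9289.
Convexity = Σ t(t+1)·PV / [P·(1+y)²] = 92,443.3595 / (5,062.9289 × 1.089936) = 16.75224.

16.75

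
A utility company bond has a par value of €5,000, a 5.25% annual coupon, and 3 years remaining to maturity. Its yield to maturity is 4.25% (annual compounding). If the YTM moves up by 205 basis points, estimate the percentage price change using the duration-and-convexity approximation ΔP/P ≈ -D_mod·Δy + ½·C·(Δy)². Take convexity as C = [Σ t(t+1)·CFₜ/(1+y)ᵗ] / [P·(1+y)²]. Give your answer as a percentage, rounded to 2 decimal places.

-5.40%

With y = 0.0425:
  t   CF        PV=CF/(1+0.0425)^t    t·PV        t(t+1)·PV
  1       262.50       251.7986       251.7986         503.5971
  2       262.50       241.5334       483.0668       1,449.2004
  3     5,262.50     4,644.7668    13,934.3005      55,737.2021
  Σ                  5,138.0988    14,669.1659      57,689.9995
P = 5,138.0988; D_Mac = 2.85498 yrs; D_mod = 2.73859 yrs; C = 10.33109.
Duration effect: -2.73859 × (+0.0205) = -0.056141
Convexity effect: 0.5 × 10.33109 × (0.0205)² = +0.0021708
ΔP/P ≈ -0.056141 + 0.0021708 = -0.053970 = -5.3970%.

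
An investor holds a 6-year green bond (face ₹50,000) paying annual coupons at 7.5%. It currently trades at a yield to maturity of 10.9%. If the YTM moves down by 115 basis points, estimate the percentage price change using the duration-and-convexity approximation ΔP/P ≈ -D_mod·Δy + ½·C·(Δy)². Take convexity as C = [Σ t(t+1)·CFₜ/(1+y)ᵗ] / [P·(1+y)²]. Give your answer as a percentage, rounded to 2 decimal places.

+5.32%

With y = 0.109:
  t   CF        PV=CF/(1+0.109)^t    t·PV        t(t+1)·PV
  1     3,750.00     3,381.4247     3,381.4247       6,762.8494
  2     3,750.00     3,049.0755     6,098.1510      18,294.4529
  3     3,750.00     2,749.3918     8,248.1753      32,992.7013
  4     3,750.00     2,479.1630     9,916.6520      49,583.2602
  5     3,750.00     2,235.4941    11,177.4707      67,064.8244
  6    53,750.00    28,892.7708   173,356.6245   1,213,496.3715
  Σ                 42,787.3199   212,178.4983   1,388,194.4597
P = 42,787.3199; D_Mac = 4.95891 yrs; D_mod = 4.47152 yrs; C = 26.37984.
Duration effect: -4.47152 × (-0.0115) = +0.051422
Convexity effect: 0.5 × 26.37984 × (-0.0115)² = +0.0017444
ΔP/P ≈ +0.051422 + 0.0017444 = +0.053167 = +5.3167%.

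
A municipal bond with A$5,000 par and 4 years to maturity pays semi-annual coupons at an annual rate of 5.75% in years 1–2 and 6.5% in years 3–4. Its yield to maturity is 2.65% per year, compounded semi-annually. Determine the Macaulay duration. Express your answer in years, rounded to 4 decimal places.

3.6485 years

Periodic yield y = 0.01325. Discount each cash flow and weight by its period:
  t   CF        PV=CF/(1+0.01325)^t    t·PV
  1       143.75       141.8702       141.8702
  2       143.75       140.0150       280.0300
  3       143.75       138.1841       414.5522
  4       143.75       136.3771       545.5083
  5       162.50       152.1494       760.7471
  6       162.50       150.1598       900.9588
  7       162.50       148.1962     1,037.3734
  8     5,162.50     4,646.5131    37,172.1048
  Σ                  5,653.4649    41,253.1449
Price P = Σ PV = 5,653.4649.
Macaulay duration = Σ(t·PV) / P = 41,253.1449 / 5,653.4649 = 7.29697 half-year periods.
In years: 7.29697 / 2 = 3.64848 years.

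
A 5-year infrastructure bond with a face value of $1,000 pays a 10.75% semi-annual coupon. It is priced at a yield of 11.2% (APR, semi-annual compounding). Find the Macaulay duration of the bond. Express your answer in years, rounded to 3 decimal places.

Periodic yield y = 0.056. Discount each cash flow and weight by its period:
  t   CF        PV=CF/(1+0.056)^t    t·PV
  1        53.75        50.8996        50.8996
  2        53.75        48.2004        96.4008
  3        53.75        45.6443       136.9330
  4        53.75        43.2238       172.8951
  5        53.75        40.9316       204.6581
  6        53.75        38.7610       232.5660
  7        53.75        36.7055       256.9384
  8        53.75        34.7590       278.0719
  9        53.75        32.9157       296.2414
  10    1,053.75       611.0805     6,110.8047
  Σ                    983.1214     7,836.4090
Price P = Σ PV = 983.1214.
Macaulay duration = Σ(t·PV) / P = 7,836.4090 / 983.1214 = 7.97095 half-year periods.
In years: 7.97095 / 2 = 3.98547 years.

3.985 years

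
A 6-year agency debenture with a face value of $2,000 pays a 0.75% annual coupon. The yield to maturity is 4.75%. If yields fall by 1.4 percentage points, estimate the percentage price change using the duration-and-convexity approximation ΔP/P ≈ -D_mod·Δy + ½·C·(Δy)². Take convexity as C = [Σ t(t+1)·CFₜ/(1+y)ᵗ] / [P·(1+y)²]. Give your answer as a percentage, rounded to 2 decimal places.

With y = 0.0475:
  t   CF        PV=CF/(1+0.0475)^t    t·PV        t(t+1)·PV
  1        15.00        14.3198        14.3198          28.6396
  2        15.00        13.6705        27.3409          82.0228
  3        15.00        13.0506        39.1517         156.6067
  4        15.00        12.4588        49.8351         249.1754
  5        15.00        11.8938        59.4691         356.8144
  6     2,015.00     1,525.2845     9,151.7071      64,061.9495
  Σ                  1,590.6779     9,341.8236      64,935.2084
P = 1,590.6779; D_Mac = 5.87286 yrs; D_mod = 5.60655 yrs; C = 37.20402.
Duration effect: -5.60655 × (-0.014) = +0.078492
Convexity effect: 0.5 × 37.20402 × (-0.014)² = +0.0036460
ΔP/P ≈ +0.078492 + 0.0036460 = +0.082138 = +8.2138%.

+8.21%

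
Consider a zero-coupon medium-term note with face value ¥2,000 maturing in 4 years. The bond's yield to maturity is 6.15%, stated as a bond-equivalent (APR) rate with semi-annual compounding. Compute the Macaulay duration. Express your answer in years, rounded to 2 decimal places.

A zero-coupon bond has a single cash flow at maturity, so its Macaulay duration equals its maturity: 4 years.
(Equivalently: 8 semi-annual periods ÷ 2 = 4 years.)

4.00 years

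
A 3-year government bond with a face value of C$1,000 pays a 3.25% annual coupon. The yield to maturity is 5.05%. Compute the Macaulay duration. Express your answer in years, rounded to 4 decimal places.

Periodic yield y = 0.0505. Discount each cash flow and weight by its year:
  t   CF        PV=CF/(1+0.0505)^t    t·PV
  1        32.50        30.9376        30.9376
  2        32.50        29.4504        58.9008
  3     1,032.50       890.6394     2,671.9181
  Σ                    951.0274     2,761.7566
Price P = Σ PV = 951.0274.
Macaulay duration = Σ(t·PV) / P = 2,761.7566 / 951.0274 = 2.90397 years.

2.9040 years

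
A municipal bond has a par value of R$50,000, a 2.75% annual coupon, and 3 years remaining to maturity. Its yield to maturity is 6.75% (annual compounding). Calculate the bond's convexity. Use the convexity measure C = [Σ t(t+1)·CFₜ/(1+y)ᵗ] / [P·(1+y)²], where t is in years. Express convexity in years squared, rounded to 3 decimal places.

10.136

With y = 0.0675:
  t   CF        PV=CF/(1+0.0675)^t    t·PV        t(t+1)·PV
  1     1,375.00     1,288.0562     1,288.0562       2,576.1124
  2     1,375.00     1,206.6100     2,413.2201       7,239.6602
  3    51,375.00    42,232.6355   126,697.9064     506,791.6256
  Σ                 44,727.3017   130,399.1827     516,607.3982
P = 44,727.3017.
Convexity = Σ t(t+1)·PV / [P·(1+y)²] = 516,607.3982 / (44,727.3017 × 1.139556) = 10.13566.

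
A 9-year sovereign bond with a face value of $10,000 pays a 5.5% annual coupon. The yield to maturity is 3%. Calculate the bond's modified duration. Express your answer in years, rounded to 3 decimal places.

Periodic yield y = 0.03. First find Macaulay duration:
  t   CF        PV=CF/(1+0.03)^t    t·PV
  1       550.00       533.9806       533.9806
  2       550.00       518.4278     1,036.8555
  3       550.00       503.3279     1,509.9837
  4       550.00       488.6679     1,954.6715
  5       550.00       474.4348     2,372.1742
  6       550.00       460.6163     2,763.6980
  7       550.00       447.2003     3,130.4023
  8       550.00       434.1751     3,473.4006
  9    10,550.00     8,085.6965    72,771.2687
  Σ                 11,946.5272    89,546.4352
P = 11,946.5272; Macaulay duration = 89,546.4352 / 11,946.5272 = 7.49560 years.
Modified duration = D_Mac / (1 + y) = 7.49560 / 1.03 = 7.27729 years.

7.277 years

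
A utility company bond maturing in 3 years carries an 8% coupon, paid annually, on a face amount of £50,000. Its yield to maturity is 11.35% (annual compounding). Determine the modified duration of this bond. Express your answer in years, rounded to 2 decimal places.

2.49 years

Periodic yield y = 0.1135. First find Macaulay duration:
  t   CF        PV=CF/(1+0.1135)^t    t·PV
  1     4,000.00     3,592.2766     3,592.2766
  2     4,000.00     3,226.1128     6,452.2256
  3    54,000.00    39,113.1772   117,339.5316
  Σ                 45,931.5666   127,384.0339
P = 45,931.5666; Macaulay duration = 127,384.0339 / 45,931.5666 = 2.77334 years.
Modified duration = D_Mac / (1 + y) = 2.77334 / 1.1135 = 2.49065 years.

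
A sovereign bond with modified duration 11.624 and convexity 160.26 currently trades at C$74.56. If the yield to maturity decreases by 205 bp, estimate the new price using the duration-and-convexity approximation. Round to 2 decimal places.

C$94.84

Duration effect: -D_mod·Δy = -11.624 × (-0.0205) = +0.238292
Convexity effect: ½·C·(Δy)² = 0.5 × 160.26 × (-0.0205)² = +0.0336746325
ΔP/P ≈ +0.238292 + 0.0336746325 = +0.2719666325
New price ≈ 74.56 × (1 + 0.2719666325) = 94.8378321192.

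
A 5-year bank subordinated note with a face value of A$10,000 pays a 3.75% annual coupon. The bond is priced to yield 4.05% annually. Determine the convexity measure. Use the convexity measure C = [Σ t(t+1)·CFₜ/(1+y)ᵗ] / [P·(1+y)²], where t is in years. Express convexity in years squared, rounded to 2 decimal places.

With y = 0.0405:
  t   CF        PV=CF/(1+0.0405)^t    t·PV        t(t+1)·PV
  1       375.00       360.4037       360.4037         720.8073
  2       375.00       346.3754       692.7509       2,078.2527
  3       375.00       332.8933       998.6798       3,994.7192
  4       375.00       319.9359     1,279.7435       6,398.7173
  5    10,375.00     8,507.0245    42,535.1224     255,210.7345
  Σ                  9,866.6327    45,866.7002     268,403.2310
P = 9,866.6327.
Convexity = Σ t(t+1)·PV / [P·(1+y)²] = 268,403.2310 / (9,866.6327 × 1.082640) = 25.12665.

25.13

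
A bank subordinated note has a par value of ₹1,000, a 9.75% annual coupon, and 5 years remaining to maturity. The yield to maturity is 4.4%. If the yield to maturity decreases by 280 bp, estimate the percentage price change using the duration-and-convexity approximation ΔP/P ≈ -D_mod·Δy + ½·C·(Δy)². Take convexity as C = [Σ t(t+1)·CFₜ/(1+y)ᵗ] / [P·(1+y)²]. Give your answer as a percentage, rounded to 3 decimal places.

+12.338%

With y = 0.044:
  t   CF        PV=CF/(1+0.044)^t    t·PV        t(t+1)·PV
  1        97.50        93.3908        93.3908         186.7816
  2        97.50        89.4548       178.9096         536.7288
  3        97.50        85.6847       257.0540       1,028.2160
  4        97.50        82.0734       328.2937       1,641.4687
  5     1,097.50       884.9160     4,424.5799      26,547.4793
  Σ                  1,235.5197     5,282.2280      29,940.6744
P = 1,235.5197; D_Mac = 4.27531 yrs; D_mod = 4.09512 yrs; C = 22.23366.
Duration effect: -4.09512 × (-0.028) = +0.114663
Convexity effect: 0.5 × 22.23366 × (-0.028)² = +0.0087156
ΔP/P ≈ +0.114663 + 0.0087156 = +0.123379 = +12.3379%.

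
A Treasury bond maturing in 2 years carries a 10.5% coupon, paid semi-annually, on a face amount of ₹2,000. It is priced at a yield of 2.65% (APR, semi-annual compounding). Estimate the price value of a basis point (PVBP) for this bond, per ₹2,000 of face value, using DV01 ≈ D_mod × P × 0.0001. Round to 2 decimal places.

₹0.42

Periodic yield y = 0.01325.
  t   CF        PV=CF/(1+0.01325)^t    t·PV
  1       105.00       103.6269       103.6269
  2       105.00       102.2718       204.5437
  3       105.00       100.9345       302.8034
  4     2,105.00     1,997.0349     7,988.1395
  Σ                  2,303.8681     8,599.1135
P = 2,303.8681; D_Mac = 3.73247 half-year periods = 1.86623 yrs; D_mod = 1.84183 yrs.
DV01 ≈ 1.84183 × 2,303.8681 × 0.0001 = 0.424333.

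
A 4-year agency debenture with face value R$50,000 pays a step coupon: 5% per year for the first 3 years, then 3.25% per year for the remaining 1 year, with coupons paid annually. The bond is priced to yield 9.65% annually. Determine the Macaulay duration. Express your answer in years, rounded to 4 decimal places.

3.6927 years

Periodic yield y = 0.0965. Discount each cash flow and weight by its year:
  t   CF        PV=CF/(1+0.0965)^t    t·PV
  1     2,500.00     2,279.9818     2,279.9818
  2     2,500.00     2,079.3267     4,158.6535
  3     2,500.00     1,896.3308     5,688.9924
  4    51,625.00    35,712.9331   142,851.7325
  Σ                 41,968.5724   154,979.3602
Price P = Σ PV = 41,968.5724.
Macaulay duration = Σ(t·PV) / P = 154,979.3602 / 41,968.5724 = 3.69275 years.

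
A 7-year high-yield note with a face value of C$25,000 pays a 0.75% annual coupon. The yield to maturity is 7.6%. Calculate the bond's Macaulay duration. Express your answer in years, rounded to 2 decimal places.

6.80 years

Periodic yield y = 0.076. Discount each cash flow and weight by its year:
  t   CF        PV=CF/(1+0.076)^t    t·PV
  1       187.50       174.2565       174.2565
  2       187.50       161.9484       323.8969
  3       187.50       150.5097       451.5291
  4       187.50       139.8789       559.5156
  5       187.50       129.9990       649.9949
  6       187.50       120.8169       724.9013
  7    25,187.50    15,083.3971   105,583.7795
  Σ                 15,960.8064   108,467.8737
Price P = Σ PV = 15,960.8064.
Macaulay duration = Σ(t·PV) / P = 108,467.8737 / 15,960.8064 = 6.79589 years.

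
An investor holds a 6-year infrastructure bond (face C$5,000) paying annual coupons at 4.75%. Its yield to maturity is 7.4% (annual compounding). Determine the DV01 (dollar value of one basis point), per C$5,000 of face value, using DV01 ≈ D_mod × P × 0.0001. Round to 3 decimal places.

Periodic yield y = 0.074.
  t   CF        PV=CF/(1+0.074)^t    t·PV
  1       237.50       221.1359       221.1359
  2       237.50       205.8994       411.7988
  3       237.50       191.7126       575.1379
  4       237.50       178.5034       714.0136
  5       237.50       166.2043       831.0214
  6     5,237.50     3,412.7018    20,476.2111
  Σ                  4,376.1575    23,229.3188
P = 4,376.1575; D_Mac = 5.30815 yrs; D_mod = 4.94242 yrs.
DV01 ≈ 4.94242 × 4,376.1575 × 0.0001 = 2.162879.

C$2.163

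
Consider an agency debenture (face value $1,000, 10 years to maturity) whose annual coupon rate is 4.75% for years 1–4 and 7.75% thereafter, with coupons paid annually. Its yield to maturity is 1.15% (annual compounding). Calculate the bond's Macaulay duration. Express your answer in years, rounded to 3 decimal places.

8.358 years

Periodic yield y = 0.0115. Discount each cash flow and weight by its year:
  t   CF        PV=CF/(1+0.0115)^t    t·PV
  1        47.50        46.9600        46.9600
  2        47.50        46.4261        92.8521
  3        47.50        45.8982       137.6947
  4        47.50        45.3764       181.5056
  5        77.50        73.1935       365.9673
  6        77.50        72.3613       434.1678
  7        77.50        71.5386       500.7703
  8        77.50        70.7253       565.8021
  9        77.50        69.9212       629.2906
  10    1,077.50       961.0775     9,610.7750
  Σ                  1,503.4780    12,565.7854
Price P = Σ PV = 1,503.4780.
Macaulay duration = Σ(t·PV) / P = 12,565.7854 / 1,503.4780 = 8.35781 years.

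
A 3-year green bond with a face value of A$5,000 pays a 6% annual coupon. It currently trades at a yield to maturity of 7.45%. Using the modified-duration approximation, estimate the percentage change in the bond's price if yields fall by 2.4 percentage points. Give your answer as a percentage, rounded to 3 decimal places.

+6.321%

Periodic yield y = 0.0745. Modified duration first:
  t   CF        PV=CF/(1+0.0745)^t    t·PV
  1       300.00       279.1996       279.1996
  2       300.00       259.8414       519.6829
  3     5,300.00     4,272.2495    12,816.7486
  Σ                  4,811.2906    13,615.6311
P = 4,811.2906; D_Mac = 2.82993 yrs; D_mod = 2.82993/(1+0.0745) = 2.63372 yrs.
ΔP/P ≈ -D_mod · Δy = -2.63372 × (-0.024) = +0.063209 = +6.3209%.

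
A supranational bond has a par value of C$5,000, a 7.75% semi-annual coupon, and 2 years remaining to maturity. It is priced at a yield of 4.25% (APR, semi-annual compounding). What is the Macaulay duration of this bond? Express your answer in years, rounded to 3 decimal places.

1.895 years

Periodic yield y = 0.02125. Discount each cash flow and weight by its period:
  t   CF        PV=CF/(1+0.02125)^t    t·PV
  1       193.75       189.7185       189.7185
  2       193.75       185.7709       371.5417
  3       193.75       181.9054       545.7161
  4     5,193.75     4,774.7734    19,099.0935
  Σ                  5,332.1681    20,206.0698
Price P = Σ PV = 5,332.1681.
Macaulay duration = Σ(t·PV) / P = 20,206.0698 / 5,332.1681 = 3.78947 half-year periods.
In years: 3.78947 / 2 = 1.89473 years.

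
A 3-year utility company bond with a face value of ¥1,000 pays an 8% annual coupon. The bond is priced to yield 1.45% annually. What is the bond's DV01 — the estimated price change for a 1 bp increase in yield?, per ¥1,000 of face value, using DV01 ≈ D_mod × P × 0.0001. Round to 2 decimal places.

Periodic yield y = 0.0145.
  t   CF        PV=CF/(1+0.0145)^t    t·PV
  1        80.00        78.8566        78.8566
  2        80.00        77.7295       155.4590
  3     1,080.00     1,034.3502     3,103.0506
  Σ                  1,190.9363     3,337.3662
P = 1,190.9363; D_Mac = 2.80230 yrs; D_mod = 2.76225 yrs.
DV01 ≈ 2.76225 × 1,190.9363 × 0.0001 = 0.328967.

¥0.33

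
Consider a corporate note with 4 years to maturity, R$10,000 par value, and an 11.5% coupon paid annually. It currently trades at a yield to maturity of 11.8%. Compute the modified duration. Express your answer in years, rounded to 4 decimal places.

3.0589 years

Periodic yield y = 0.118. First find Macaulay duration:
  t   CF        PV=CF/(1+0.118)^t    t·PV
  1     1,150.00     1,028.6225     1,028.6225
  2     1,150.00       920.0559     1,840.1119
  3     1,150.00       822.9481     2,468.8442
  4    11,150.00     7,136.8678    28,547.4713
  Σ                  9,908.4944    33,885.0499
P = 9,908.4944; Macaulay duration = 33,885.0499 / 9,908.4944 = 3.41980 years.
Modified duration = D_Mac / (1 + y) = 3.41980 / 1.118 = 3.05885 years.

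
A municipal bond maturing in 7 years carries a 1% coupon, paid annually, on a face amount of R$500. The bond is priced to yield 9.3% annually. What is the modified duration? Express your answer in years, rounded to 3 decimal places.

6.144 years

Periodic yield y = 0.093. First find Macaulay duration:
  t   CF        PV=CF/(1+0.093)^t    t·PV
  1         5.00         4.5746         4.5746
  2         5.00         4.1853         8.3707
  3         5.00         3.8292        11.4876
  4         5.00         3.5034        14.0136
  5         5.00         3.2053        16.0265
  6         5.00         2.9326        17.5954
  7       505.00       270.9881     1,896.9168
  Σ                    293.2185     1,968.9852
P = 293.2185; Macaulay duration = 1,968.9852 / 293.2185 = 6.71508 years.
Modified duration = D_Mac / (1 + y) = 6.71508 / 1.093 = 6.14371 years.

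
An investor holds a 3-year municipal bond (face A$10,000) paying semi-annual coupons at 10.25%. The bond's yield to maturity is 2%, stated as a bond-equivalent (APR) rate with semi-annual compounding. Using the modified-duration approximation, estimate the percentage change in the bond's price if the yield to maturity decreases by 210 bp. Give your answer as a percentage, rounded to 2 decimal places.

Periodic yield y = 0.01. Modified duration first:
  t   CF        PV=CF/(1+0.01)^t    t·PV
  1       512.50       507.4257       507.4257
  2       512.50       502.4017     1,004.8035
  3       512.50       497.4275     1,492.2824
  4       512.50       492.5024     1,970.0097
  5       512.50       487.6262     2,438.1308
  6    10,512.50     9,903.2505    59,419.5032
  Σ                 12,390.6340    66,832.1553
P = 12,390.6340; D_Mac = 5.39376 half-year periods = 2.69688 yrs; D_mod = 2.69688/(1+0.01) = 2.67018 yrs.
ΔP/P ≈ -D_mod · Δy = -2.67018 × (-0.021) = +0.056074 = +5.6074%.

+5.61%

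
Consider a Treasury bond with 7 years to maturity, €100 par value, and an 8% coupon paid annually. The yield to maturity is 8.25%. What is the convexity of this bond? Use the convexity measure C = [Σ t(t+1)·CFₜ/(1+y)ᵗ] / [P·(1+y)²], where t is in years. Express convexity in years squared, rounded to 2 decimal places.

With y = 0.0825:
  t   CF        PV=CF/(1+0.0825)^t    t·PV        t(t+1)·PV
  1         8.00         7.3903         7.3903          14.7806
  2         8.00         6.8271        13.6541          40.9624
  3         8.00         6.3068        18.9203          75.6811
  4         8.00         5.8261        23.3044         116.5221
  5         8.00         5.3821        26.9104         161.4625
  6         8.00         4.9719        29.8314         208.8199
  7       108.00        62.0052       434.0367       3,472.2937
  Σ                     98.7095       554.0477       4,090.5223
P = 98.7095.
Convexity = Σ t(t+1)·PV / [P·(1+y)²] = 4,090.5223 / (98.7095 × 1.171806) = 35.36423.

35.36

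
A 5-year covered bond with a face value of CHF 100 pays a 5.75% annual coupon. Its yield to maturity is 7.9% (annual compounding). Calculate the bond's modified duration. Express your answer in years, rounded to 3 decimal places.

Periodic yield y = 0.079. First find Macaulay duration:
  t   CF        PV=CF/(1+0.079)^t    t·PV
  1         5.75         5.3290         5.3290
  2         5.75         4.9388         9.8777
  3         5.75         4.5772        13.7317
  4         5.75         4.2421        16.9684
  5       105.75        72.3058       361.5290
  Σ                     91.3930       407.4359
P = 91.3930; Macaulay duration = 407.4359 / 91.3930 = 4.45806 years.
Modified duration = D_Mac / (1 + y) = 4.45806 / 1.079 = 4.13166 years.

4.132 years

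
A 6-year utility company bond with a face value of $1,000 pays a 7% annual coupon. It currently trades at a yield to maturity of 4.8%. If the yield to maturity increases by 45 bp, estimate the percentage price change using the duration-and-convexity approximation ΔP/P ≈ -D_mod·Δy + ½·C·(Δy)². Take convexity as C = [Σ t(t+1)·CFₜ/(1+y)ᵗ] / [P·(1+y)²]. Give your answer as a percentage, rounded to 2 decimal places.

With y = 0.048:
  t   CF        PV=CF/(1+0.048)^t    t·PV        t(t+1)·PV
  1        70.00        66.7939        66.7939         133.5878
  2        70.00        63.7346       127.4693         382.4078
  3        70.00        60.8155       182.4465         729.7858
  4        70.00        58.0300       232.1202       1,160.6009
  5        70.00        55.3722       276.8609       1,661.1654
  6     1,070.00       807.6368     4,845.8206      33,920.7442
  Σ                  1,112.3830     5,731.5113      37,988.2920
P = 1,112.3830; D_Mac = 5.15246 yrs; D_mod = 4.91647 yrs; C = 31.09373.
Duration effect: -4.91647 × (+0.0045) = -0.022124
Convexity effect: 0.5 × 31.09373 × (0.0045)² = +0.0003148
ΔP/P ≈ -0.022124 + 0.0003148 = -0.021809 = -2.1809%.

-2.18%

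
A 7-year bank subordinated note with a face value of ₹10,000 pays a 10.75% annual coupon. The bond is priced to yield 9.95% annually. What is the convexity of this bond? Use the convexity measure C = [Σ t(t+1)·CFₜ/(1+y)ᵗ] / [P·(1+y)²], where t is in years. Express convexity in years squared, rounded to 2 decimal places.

With y = 0.0995:
  t   CF        PV=CF/(1+0.0995)^t    t·PV        t(t+1)·PV
  1     1,075.00       977.7171       977.7171       1,955.4343
  2     1,075.00       889.2380     1,778.4759       5,335.4278
  3     1,075.00       808.7658     2,426.2973       9,705.1893
  4     1,075.00       735.5760     2,942.3039      14,711.5193
  5     1,075.00       669.0095     3,345.0476      20,070.2855
  6     1,075.00       608.4670     3,650.8023      25,555.6159
  7    11,075.00     5,701.3421    39,909.3945     319,275.1562
  Σ                 10,390.1155    55,030.0386     396,608.6282
P = 10,390.1155.
Convexity = Σ t(t+1)·PV / [P·(1+y)²] = 396,608.6282 / (10,390.1155 × 1.208900) = 31.57558.

31.58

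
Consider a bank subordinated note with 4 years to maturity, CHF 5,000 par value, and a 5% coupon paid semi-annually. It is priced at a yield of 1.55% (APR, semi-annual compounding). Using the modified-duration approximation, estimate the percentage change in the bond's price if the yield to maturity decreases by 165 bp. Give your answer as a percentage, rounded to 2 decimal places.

Periodic yield y = 0.00775. Modified duration first:
  t   CF        PV=CF/(1+0.00775)^t    t·PV
  1       125.00       124.0387       124.0387
  2       125.00       123.0848       246.1696
  3       125.00       122.1382       366.4147
  4       125.00       121.1989       484.7957
  5       125.00       120.2669       601.3343
  6       125.00       119.3420       716.0518
  7       125.00       118.4242       828.9692
  8     5,125.00     4,818.0512    38,544.4100
  Σ                  5,666.5449    41,912.1840
P = 5,666.5449; D_Mac = 7.39643 half-year periods = 3.69821 yrs; D_mod = 3.69821/(1+0.00775) = 3.66977 yrs.
ΔP/P ≈ -D_mod · Δy = -3.66977 × (-0.0165) = +0.060551 = +6.0551%.

+6.06%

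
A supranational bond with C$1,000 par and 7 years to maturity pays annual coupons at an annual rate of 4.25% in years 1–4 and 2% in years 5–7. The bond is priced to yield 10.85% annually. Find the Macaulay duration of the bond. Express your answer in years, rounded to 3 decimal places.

6.006 years

Periodic yield y = 0.1085. Discount each cash flow and weight by its year:
  t   CF        PV=CF/(1+0.1085)^t    t·PV
  1        42.50        38.3401        38.3401
  2        42.50        34.5874        69.1747
  3        42.50        31.2020        93.6059
  4        42.50        28.1479       112.5916
  5        20.00        11.9495        59.7477
  6        20.00        10.7799        64.6796
  7     1,020.00       495.9642     3,471.7491
  Σ                    650.9710     3,909.8887
Price P = Σ PV = 650.9710.
Macaulay duration = Σ(t·PV) / P = 3,909.8887 / 650.9710 = 6.00624 years.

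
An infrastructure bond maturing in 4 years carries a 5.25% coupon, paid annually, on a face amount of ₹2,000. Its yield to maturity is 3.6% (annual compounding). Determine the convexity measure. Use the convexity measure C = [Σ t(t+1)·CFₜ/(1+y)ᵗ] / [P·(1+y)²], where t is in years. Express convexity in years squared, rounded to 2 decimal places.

With y = 0.036:
  t   CF        PV=CF/(1+0.036)^t    t·PV        t(t+1)·PV
  1       105.00       101.3514       101.3514         202.7027
  2       105.00        97.8295       195.6590         586.9769
  3       105.00        94.4300       283.2900       1,133.1601
  4     2,105.00     1,827.3136     7,309.2543      36,546.2713
  Σ                  2,120.9244     7,889.5546      38,469.1111
P = 2,120.9244.
Convexity = Σ t(t+1)·PV / [P·(1+y)²] = 38,469.1111 / (2,120.9244 × 1.073296) = 16.89925.

16.90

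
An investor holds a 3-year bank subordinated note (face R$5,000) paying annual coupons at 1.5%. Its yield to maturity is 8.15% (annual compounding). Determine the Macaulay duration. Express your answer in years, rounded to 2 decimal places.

2.95 years

Periodic yield y = 0.0815. Discount each cash flow and weight by its year:
  t   CF        PV=CF/(1+0.0815)^t    t·PV
  1        75.00        69.3481        69.3481
  2        75.00        64.1222       128.2443
  3     5,075.00     4,011.9589    12,035.8767
  Σ                  4,145.4292    12,233.4692
Price P = Σ PV = 4,145.4292.
Macaulay duration = Σ(t·PV) / P = 12,233.4692 / 4,145.4292 = 2.95107 years.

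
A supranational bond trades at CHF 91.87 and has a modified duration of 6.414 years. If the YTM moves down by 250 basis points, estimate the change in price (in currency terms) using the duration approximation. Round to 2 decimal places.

Duration approximation: ΔP/P ≈ -D_mod · Δy = -6.414 × (-0.025) = +0.160350.
ΔP ≈ 91.87 × (+0.160350) = +14.7313545.

+CHF 14.73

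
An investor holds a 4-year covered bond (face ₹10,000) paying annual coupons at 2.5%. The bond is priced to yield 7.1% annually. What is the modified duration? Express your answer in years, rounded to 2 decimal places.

Periodic yield y = 0.071. First find Macaulay duration:
  t   CF        PV=CF/(1+0.071)^t    t·PV
  1       250.00       233.4267       233.4267
  2       250.00       217.9521       435.9042
  3       250.00       203.5034       610.5101
  4    10,250.00     7,790.5117    31,162.0467
  Σ                  8,445.3938    32,441.8877
P = 8,445.3938; Macaulay duration = 32,441.8877 / 8,445.3938 = 3.84137 years.
Modified duration = D_Mac / (1 + y) = 3.84137 / 1.071 = 3.58671 years.

3.59 years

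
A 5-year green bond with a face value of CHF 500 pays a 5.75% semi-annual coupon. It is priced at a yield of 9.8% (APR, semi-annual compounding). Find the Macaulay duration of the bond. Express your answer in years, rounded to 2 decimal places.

4.35 years

Periodic yield y = 0.049. Discount each cash flow and weight by its period:
  t   CF        PV=CF/(1+0.049)^t    t·PV
  1       14.375        13.7035        13.7035
  2       14.375        13.0634        26.1268
  3       14.375        12.4532        37.3596
  4       14.375        11.8715        47.4860
  5       14.375        11.3170        56.5849
  6       14.375        10.7883        64.7301
  7       14.375        10.2844        71.9909
  8       14.375         9.8040        78.4321
  9       14.375         9.3461        84.1145
  10     514.375       318.8049     3,188.0489
  Σ                    421.4364     3,668.5774
Price P = Σ PV = 421.4364.
Macaulay duration = Σ(t·PV) / P = 3,668.5774 / 421.4364 = 8.70494 half-year periods.
In years: 8.70494 / 2 = 4.35247 years.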